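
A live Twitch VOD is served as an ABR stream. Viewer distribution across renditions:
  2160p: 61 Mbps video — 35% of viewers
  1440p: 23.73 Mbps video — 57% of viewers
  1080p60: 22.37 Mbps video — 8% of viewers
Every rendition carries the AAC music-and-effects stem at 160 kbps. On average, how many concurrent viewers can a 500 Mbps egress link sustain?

Audio: 160 kbps = 0.160 Mbps.
Average per-viewer bitrate: 0.35×61.160 + 0.57×23.890 + 0.08×22.530 = 36.826 Mbps.
500 Mbps = 500.0 Mbps; 500.0 / 36.826 = 13.58 → 13.

13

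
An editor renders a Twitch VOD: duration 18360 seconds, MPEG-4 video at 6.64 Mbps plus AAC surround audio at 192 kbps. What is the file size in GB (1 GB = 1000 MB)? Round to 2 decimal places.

15.68 GB

Audio: 192 kbps = 0.192 Mbps.
Total bitrate: 6.64 + 0.192 = 6.832 Mbps.
Stream data: 6.832 Mbps × 18360 s = 125435.5 Mb.
125,436 Mb ÷ 8 = 15,679 MB → 15.68 GB.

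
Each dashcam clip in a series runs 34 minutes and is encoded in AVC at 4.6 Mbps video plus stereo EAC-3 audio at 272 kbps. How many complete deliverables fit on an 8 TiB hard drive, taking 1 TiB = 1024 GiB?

34 min = 2040 s
Audio: 272 kbps = 0.272 Mbps.
Total bitrate: 4.872 Mbps.
Per item: 4.872 Mbps × 2040 s = 9,939 Mb = 1,242 MB.
Capacity: 8 TiB = 70,368,744 Mb; 7080.15 items → 7080 complete.

7080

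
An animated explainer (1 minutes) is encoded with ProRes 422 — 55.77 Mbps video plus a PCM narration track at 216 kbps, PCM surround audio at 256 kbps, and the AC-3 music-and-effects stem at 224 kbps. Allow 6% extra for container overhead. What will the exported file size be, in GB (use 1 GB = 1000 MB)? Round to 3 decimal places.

0.449 GB

Audio total: 216 + 256 + 224 = 696 kbps = 0.696 Mbps.
Total bitrate: 55.77 + 0.696 = 56.466 Mbps.
Stream data: 56.466 Mbps × 60 s = 3388.0 Mb.
With 6% container overhead: ×1.06.
3,591 Mb ÷ 8 = 448.9 MB → 0.4489 GB.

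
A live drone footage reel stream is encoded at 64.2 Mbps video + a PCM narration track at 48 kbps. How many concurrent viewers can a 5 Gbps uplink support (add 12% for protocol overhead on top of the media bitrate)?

69

Audio: 48 kbps = 0.048 Mbps.
Per-viewer media rate: 64.248 Mbps.
On the wire with 12% overhead: 71.958 Mbps.
5 Gbps = 5,000 Mbps; 5,000 / 71.958 = 69.49 → 69 viewers.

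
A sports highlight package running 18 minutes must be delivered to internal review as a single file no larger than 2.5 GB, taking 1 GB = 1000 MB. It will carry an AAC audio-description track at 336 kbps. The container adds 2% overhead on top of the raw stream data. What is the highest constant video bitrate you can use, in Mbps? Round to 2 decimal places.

Budget: 2.5 GB = 20000.0 Mb.
Stream payload after overhead: 20000.0 / 1.02 = 19607.8 Mb.
18 min = 1080 s
Total bitrate budget: 19607.8 Mb / 1080 s = 18.155 Mbps.
Audio: 336 kbps = 0.336 Mbps.
Video: 18.155 − 0.336 = 17.819 Mbps.

17.82 Mbps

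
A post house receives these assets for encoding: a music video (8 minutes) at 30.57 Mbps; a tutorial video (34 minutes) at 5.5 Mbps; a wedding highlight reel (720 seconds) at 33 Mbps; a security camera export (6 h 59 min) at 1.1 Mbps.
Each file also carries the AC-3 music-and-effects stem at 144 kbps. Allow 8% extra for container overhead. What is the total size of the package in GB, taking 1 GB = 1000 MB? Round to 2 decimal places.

10.99 GB

Audio: 144 kbps = 0.144 Mbps.
music video: 30.714 Mbps × 480 s × 1.08 = 15922.1 Mb
tutorial video: 5.644 Mbps × 2040 s × 1.08 = 12434.9 Mb
wedding highlight reel: 33.144 Mbps × 720 s × 1.08 = 25772.8 Mb
security camera export: 1.244 Mbps × 25140 s × 1.08 = 33776.1 Mb
Total: 87905.9 Mb = 10988.2 MB.
= 10.99 GB.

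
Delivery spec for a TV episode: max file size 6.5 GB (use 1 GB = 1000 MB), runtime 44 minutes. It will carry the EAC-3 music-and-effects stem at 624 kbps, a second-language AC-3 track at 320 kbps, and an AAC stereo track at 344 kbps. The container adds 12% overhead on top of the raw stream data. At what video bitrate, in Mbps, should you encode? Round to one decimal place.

16.3 Mbps

Budget: 6.5 GB = 52000.0 Mb.
Stream payload after overhead: 52000.0 / 1.12 = 46428.6 Mb.
44 min = 2640 s
Total bitrate budget: 46428.6 Mb / 2640 s = 17.587 Mbps.
Audio total: 624 + 320 + 344 = 1288 kbps = 1.288 Mbps.
Video: 17.587 − 1.288 = 16.299 Mbps.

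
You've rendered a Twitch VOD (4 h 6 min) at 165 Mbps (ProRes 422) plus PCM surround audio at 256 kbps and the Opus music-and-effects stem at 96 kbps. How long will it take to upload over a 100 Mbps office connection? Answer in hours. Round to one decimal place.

4 h 6 min = 246 min = 14760 s
Audio total: 256 + 96 = 352 kbps = 0.352 Mbps.
Total bitrate: 165.352 Mbps.
File: 165.352 Mbps × 14760 s = 2440595.5 Mb.
At 100 Mbps: 2440595.5 / 100 = 24406.0 s ≈ 6.78 hours.

6.8 hours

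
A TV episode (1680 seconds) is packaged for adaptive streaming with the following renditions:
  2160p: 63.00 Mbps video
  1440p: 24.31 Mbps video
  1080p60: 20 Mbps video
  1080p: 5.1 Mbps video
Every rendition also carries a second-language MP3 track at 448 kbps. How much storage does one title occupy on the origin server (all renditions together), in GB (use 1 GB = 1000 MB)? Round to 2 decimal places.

Audio: 448 kbps = 0.448 Mbps.
Sum of rendition bitrates: (63.00+0.448) + (24.31+0.448) + (20+0.448) + (5.1+0.448) = 114.202 Mbps.
× 1680 s = 191,859 Mb = 23,982 MB = 23.98 GB.

23.98 GB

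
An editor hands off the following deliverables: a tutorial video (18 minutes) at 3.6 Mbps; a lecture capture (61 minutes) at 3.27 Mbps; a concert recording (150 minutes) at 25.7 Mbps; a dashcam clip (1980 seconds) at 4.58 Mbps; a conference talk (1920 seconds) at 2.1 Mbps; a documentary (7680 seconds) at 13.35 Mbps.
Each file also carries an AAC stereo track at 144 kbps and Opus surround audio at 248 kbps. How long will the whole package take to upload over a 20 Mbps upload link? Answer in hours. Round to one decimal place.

5.2 hours

Audio total: 144 + 248 = 392 kbps = 0.392 Mbps.
tutorial video: 3.992 Mbps × 1080 s = 4311.4 Mb
lecture capture: 3.662 Mbps × 3660 s = 13402.9 Mb
concert recording: 26.092 Mbps × 9000 s = 234828.0 Mb
dashcam clip: 4.972 Mbps × 1980 s = 9844.6 Mb
conference talk: 2.492 Mbps × 1920 s = 4784.6 Mb
documentary: 13.742 Mbps × 7680 s = 105538.6 Mb
Total: 372710.0 Mb = 46588.8 MB.
At 20 Mbps: 372710.0 / 20 = 18636 s ≈ 5.18 hours.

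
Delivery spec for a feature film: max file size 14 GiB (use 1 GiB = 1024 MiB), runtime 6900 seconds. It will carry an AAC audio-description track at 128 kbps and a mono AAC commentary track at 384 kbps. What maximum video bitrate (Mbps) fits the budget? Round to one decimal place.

Budget: 14 GiB = 120259.1 Mb.
Total bitrate budget: 120259.1 Mb / 6900 s = 17.429 Mbps.
Audio total: 128 + 384 = 512 kbps = 0.512 Mbps.
Video: 17.429 − 0.512 = 16.917 Mbps.

16.9 Mbps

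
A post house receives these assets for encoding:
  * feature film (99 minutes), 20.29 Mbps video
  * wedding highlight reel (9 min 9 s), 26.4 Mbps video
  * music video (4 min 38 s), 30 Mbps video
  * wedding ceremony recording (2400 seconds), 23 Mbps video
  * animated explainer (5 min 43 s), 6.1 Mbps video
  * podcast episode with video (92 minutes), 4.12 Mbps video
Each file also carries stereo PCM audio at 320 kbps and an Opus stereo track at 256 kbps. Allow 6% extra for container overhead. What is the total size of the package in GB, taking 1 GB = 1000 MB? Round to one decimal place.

Audio total: 320 + 256 = 576 kbps = 0.576 Mbps.
feature film: 20.866 Mbps × 5940 s × 1.06 = 131380.7 Mb
wedding highlight reel: 26.976 Mbps × 549 s × 1.06 = 15698.4 Mb
music video: 30.576 Mbps × 278 s × 1.06 = 9010.1 Mb
wedding ceremony recording: 23.576 Mbps × 2400 s × 1.06 = 59977.3 Mb
animated explainer: 6.676 Mbps × 343 s × 1.06 = 2427.3 Mb
podcast episode with video: 4.696 Mbps × 5520 s × 1.06 = 27477.2 Mb
Total: 245971.1 Mb = 30746.4 MB.
= 30.75 GB.

30.7 GB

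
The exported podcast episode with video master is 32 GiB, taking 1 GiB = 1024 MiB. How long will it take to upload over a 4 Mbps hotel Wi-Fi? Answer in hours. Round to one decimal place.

19.1 hours

File: 32 GiB = 274877.9 Mb.
At 4 Mbps: 274877.9 / 4 = 68719.5 s ≈ 19.1 hours.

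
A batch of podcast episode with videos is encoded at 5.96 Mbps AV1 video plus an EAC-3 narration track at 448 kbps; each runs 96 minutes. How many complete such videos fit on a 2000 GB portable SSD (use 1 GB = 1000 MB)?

96 min = 5760 s
Audio: 448 kbps = 0.448 Mbps.
Total bitrate: 6.408 Mbps.
Per item: 6.408 Mbps × 5760 s = 36,910 Mb = 4,614 MB.
Capacity: 2000 GB = 16,000,000 Mb; 433.49 items → 433 complete.

433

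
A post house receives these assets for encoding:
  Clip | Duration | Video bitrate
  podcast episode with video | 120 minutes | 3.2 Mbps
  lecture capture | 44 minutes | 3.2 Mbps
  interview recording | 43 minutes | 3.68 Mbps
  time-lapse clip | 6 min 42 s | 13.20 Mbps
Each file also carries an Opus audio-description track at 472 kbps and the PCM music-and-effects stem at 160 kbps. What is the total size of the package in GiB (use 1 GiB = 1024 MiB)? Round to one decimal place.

6.3 GiB

Audio total: 472 + 160 = 632 kbps = 0.632 Mbps.
podcast episode with video: 3.832 Mbps × 7200 s = 27590.4 Mb
lecture capture: 3.832 Mbps × 2640 s = 10116.5 Mb
interview recording: 4.312 Mbps × 2580 s = 11125.0 Mb
time-lapse clip: 13.832 Mbps × 402 s = 5560.5 Mb
Total: 54392.3 Mb = 6799.0 MB.
= 6.332 GiB.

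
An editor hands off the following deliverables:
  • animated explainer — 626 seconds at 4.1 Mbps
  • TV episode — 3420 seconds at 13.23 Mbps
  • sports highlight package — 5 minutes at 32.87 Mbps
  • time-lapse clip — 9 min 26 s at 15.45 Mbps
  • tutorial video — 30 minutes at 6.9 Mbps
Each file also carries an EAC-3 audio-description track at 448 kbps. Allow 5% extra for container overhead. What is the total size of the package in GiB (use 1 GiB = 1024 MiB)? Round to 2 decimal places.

10.00 GiB

Audio: 448 kbps = 0.448 Mbps.
animated explainer: 4.548 Mbps × 626 s × 1.05 = 2989.4 Mb
TV episode: 13.678 Mbps × 3420 s × 1.05 = 49117.7 Mb
sports highlight package: 33.318 Mbps × 300 s × 1.05 = 10495.2 Mb
time-lapse clip: 15.898 Mbps × 566 s × 1.05 = 9448.2 Mb
tutorial video: 7.348 Mbps × 1800 s × 1.05 = 13887.7 Mb
Total: 85938.2 Mb = 10742.3 MB.
= 10.00 GiB.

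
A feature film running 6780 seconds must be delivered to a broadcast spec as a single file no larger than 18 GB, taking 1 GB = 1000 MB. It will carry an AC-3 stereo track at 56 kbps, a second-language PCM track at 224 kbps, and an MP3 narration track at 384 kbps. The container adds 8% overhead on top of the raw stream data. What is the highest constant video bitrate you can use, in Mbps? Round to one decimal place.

19.0 Mbps

Budget: 18 GB = 144000.0 Mb.
Stream payload after overhead: 144000.0 / 1.08 = 133333.3 Mb.
Total bitrate budget: 133333.3 Mb / 6780 s = 19.666 Mbps.
Audio total: 56 + 224 + 384 = 664 kbps = 0.664 Mbps.
Video: 19.666 − 0.664 = 19.002 Mbps.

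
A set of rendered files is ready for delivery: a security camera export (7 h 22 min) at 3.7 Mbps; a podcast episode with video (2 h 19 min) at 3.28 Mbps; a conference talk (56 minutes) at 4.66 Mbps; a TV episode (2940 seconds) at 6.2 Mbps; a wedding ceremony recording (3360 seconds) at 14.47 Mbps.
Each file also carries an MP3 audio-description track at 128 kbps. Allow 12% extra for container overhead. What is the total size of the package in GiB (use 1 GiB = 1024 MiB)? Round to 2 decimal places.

27.86 GiB

Audio: 128 kbps = 0.128 Mbps.
security camera export: 3.828 Mbps × 26520 s × 1.12 = 113700.8 Mb
podcast episode with video: 3.408 Mbps × 8340 s × 1.12 = 31833.4 Mb
conference talk: 4.788 Mbps × 3360 s × 1.12 = 18018.2 Mb
TV episode: 6.328 Mbps × 2940 s × 1.12 = 20836.8 Mb
wedding ceremony recording: 14.598 Mbps × 3360 s × 1.12 = 54935.2 Mb
Total: 239324.5 Mb = 29915.6 MB.
= 27.86 GiB.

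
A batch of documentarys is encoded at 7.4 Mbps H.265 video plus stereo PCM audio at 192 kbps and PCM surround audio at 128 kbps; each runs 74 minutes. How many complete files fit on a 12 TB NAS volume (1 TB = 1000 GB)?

2800

74 min = 4440 s
Audio total: 192 + 128 = 320 kbps = 0.320 Mbps.
Total bitrate: 7.720 Mbps.
Per item: 7.720 Mbps × 4440 s = 34,277 Mb = 4,285 MB.
Capacity: 12 TB = 96,000,000 Mb; 2800.73 items → 2800 complete.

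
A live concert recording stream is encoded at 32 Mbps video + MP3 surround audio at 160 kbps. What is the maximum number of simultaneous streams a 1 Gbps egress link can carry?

Audio: 160 kbps = 0.160 Mbps.
Per-viewer media rate: 32.160 Mbps.
1 Gbps = 1,000 Mbps; 1,000 / 32.160 = 31.09 → 31 viewers.

31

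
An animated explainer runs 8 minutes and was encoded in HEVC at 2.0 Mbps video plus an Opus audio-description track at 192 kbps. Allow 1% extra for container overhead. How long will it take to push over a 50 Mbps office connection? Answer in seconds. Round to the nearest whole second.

21 seconds

8 min = 480 s
Audio: 192 kbps = 0.192 Mbps.
Total bitrate: 2.192 Mbps.
File: 2.192 Mbps × 480 s = 1052.2 Mb.
With 1% container overhead: ×1.01. → 1062.7 Mb.
At 50 Mbps: 1062.7 / 50 = 21.3 s ≈ 21.3 seconds.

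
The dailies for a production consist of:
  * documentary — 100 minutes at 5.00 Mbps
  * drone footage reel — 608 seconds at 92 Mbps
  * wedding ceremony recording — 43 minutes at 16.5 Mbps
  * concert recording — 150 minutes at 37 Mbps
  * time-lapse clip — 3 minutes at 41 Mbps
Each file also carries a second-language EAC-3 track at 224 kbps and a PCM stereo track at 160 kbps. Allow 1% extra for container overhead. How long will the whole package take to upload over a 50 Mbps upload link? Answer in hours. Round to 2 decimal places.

Audio total: 224 + 160 = 384 kbps = 0.384 Mbps.
documentary: 5.384 Mbps × 6000 s × 1.01 = 32627.0 Mb
drone footage reel: 92.384 Mbps × 608 s × 1.01 = 56731.2 Mb
wedding ceremony recording: 16.884 Mbps × 2580 s × 1.01 = 43996.3 Mb
concert recording: 37.384 Mbps × 9000 s × 1.01 = 339820.6 Mb
time-lapse clip: 41.384 Mbps × 180 s × 1.01 = 7523.6 Mb
Total: 480698.7 Mb = 60087.3 MB.
At 50 Mbps: 480698.7 / 50 = 9614 s ≈ 2.67 hours.

2.67 hours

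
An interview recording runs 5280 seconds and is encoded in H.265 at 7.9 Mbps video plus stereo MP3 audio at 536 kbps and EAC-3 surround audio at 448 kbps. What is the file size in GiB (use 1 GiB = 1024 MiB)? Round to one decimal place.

5.5 GiB

Audio total: 536 + 448 = 984 kbps = 0.984 Mbps.
Total bitrate: 7.9 + 0.984 = 8.884 Mbps.
Stream data: 8.884 Mbps × 5280 s = 46907.5 Mb.
46,908 Mb = 5,863,440,000 bytes ÷ 1,073,741,824 = 5.461 GiB.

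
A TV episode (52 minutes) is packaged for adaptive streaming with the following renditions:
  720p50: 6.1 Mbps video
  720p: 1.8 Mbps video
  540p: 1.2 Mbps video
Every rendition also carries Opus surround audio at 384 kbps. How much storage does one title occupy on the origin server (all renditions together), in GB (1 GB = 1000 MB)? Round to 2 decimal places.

52 min = 3120 s
Audio: 384 kbps = 0.384 Mbps.
Sum of rendition bitrates: (6.1+0.384) + (1.8+0.384) + (1.2+0.384) = 10.252 Mbps.
× 3120 s = 31,986 Mb = 3,998 MB = 3.998 GB.

4.00 GB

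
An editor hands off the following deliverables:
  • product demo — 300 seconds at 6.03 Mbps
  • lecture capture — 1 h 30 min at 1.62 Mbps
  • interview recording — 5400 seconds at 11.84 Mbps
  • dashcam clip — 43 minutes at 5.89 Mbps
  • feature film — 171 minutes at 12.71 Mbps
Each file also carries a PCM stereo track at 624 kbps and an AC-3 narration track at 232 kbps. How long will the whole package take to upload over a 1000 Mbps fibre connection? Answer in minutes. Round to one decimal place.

4.0 minutes

Audio total: 624 + 232 = 856 kbps = 0.856 Mbps.
product demo: 6.886 Mbps × 300 s = 2065.8 Mb
lecture capture: 2.476 Mbps × 5400 s = 13370.4 Mb
interview recording: 12.696 Mbps × 5400 s = 68558.4 Mb
dashcam clip: 6.746 Mbps × 2580 s = 17404.7 Mb
feature film: 13.566 Mbps × 10260 s = 139187.2 Mb
Total: 240586.4 Mb = 30073.3 MB.
At 1000 Mbps: 240586.4 / 1000 = 241 s ≈ 4.01 minutes.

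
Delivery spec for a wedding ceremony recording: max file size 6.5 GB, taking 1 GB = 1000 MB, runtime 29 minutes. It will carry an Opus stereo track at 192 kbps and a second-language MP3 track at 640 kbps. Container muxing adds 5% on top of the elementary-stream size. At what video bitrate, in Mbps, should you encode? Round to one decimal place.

27.6 Mbps

Budget: 6.5 GB = 52000.0 Mb.
Stream payload after overhead: 52000.0 / 1.05 = 49523.8 Mb.
29 min = 1740 s
Total bitrate budget: 49523.8 Mb / 1740 s = 28.462 Mbps.
Audio total: 192 + 640 = 832 kbps = 0.832 Mbps.
Video: 28.462 − 0.832 = 27.630 Mbps.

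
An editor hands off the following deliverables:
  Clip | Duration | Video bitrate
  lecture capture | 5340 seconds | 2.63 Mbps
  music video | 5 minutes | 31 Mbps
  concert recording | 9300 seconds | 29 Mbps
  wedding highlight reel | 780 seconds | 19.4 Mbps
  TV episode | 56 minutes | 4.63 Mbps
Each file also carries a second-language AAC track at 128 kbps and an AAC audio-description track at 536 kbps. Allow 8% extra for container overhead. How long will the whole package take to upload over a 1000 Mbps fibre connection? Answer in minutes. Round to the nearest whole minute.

Audio total: 128 + 536 = 664 kbps = 0.664 Mbps.
lecture capture: 3.294 Mbps × 5340 s × 1.08 = 18997.2 Mb
music video: 31.664 Mbps × 300 s × 1.08 = 10259.1 Mb
concert recording: 29.664 Mbps × 9300 s × 1.08 = 297945.2 Mb
wedding highlight reel: 20.064 Mbps × 780 s × 1.08 = 16901.9 Mb
TV episode: 5.294 Mbps × 3360 s × 1.08 = 19210.9 Mb
Total: 363314.3 Mb = 45414.3 MB.
At 1000 Mbps: 363314.3 / 1000 = 363 s ≈ 6.06 minutes.

6 minutes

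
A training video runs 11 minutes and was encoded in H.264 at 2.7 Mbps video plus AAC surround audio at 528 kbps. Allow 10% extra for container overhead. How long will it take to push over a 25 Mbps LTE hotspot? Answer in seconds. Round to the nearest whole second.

94 seconds

11 min = 660 s
Audio: 528 kbps = 0.528 Mbps.
Total bitrate: 3.228 Mbps.
File: 3.228 Mbps × 660 s = 2130.5 Mb.
With 10% container overhead: ×1.10. → 2343.5 Mb.
At 25 Mbps: 2343.5 / 25 = 93.7 s ≈ 93.7 seconds.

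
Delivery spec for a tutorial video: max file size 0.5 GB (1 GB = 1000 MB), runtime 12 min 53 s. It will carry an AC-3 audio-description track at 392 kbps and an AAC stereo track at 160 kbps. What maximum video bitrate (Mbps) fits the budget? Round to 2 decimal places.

Budget: 0.5 GB = 4000.0 Mb.
12 min 53 s = 773 s
Total bitrate budget: 4000.0 Mb / 773 s = 5.175 Mbps.
Audio total: 392 + 160 = 552 kbps = 0.552 Mbps.
Video: 5.175 − 0.552 = 4.623 Mbps.

4.62 Mbps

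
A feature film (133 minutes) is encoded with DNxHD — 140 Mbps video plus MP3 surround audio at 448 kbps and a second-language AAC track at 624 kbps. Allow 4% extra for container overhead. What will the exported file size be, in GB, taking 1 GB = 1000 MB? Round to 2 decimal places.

133 min = 7980 s
Audio total: 448 + 624 = 1072 kbps = 1.072 Mbps.
Total bitrate: 140 + 1.072 = 141.072 Mbps.
Stream data: 141.072 Mbps × 7980 s = 1125754.6 Mb.
With 4% container overhead: ×1.04.
1,170,785 Mb ÷ 8 = 146,348 MB → 146.3 GB.

146.35 GB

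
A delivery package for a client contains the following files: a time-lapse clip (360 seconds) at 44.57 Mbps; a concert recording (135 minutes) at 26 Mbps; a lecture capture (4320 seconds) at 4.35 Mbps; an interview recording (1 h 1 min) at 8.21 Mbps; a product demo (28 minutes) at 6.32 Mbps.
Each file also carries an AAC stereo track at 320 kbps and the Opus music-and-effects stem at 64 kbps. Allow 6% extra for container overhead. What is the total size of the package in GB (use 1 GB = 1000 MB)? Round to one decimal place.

38.8 GB

Audio total: 320 + 64 = 384 kbps = 0.384 Mbps.
time-lapse clip: 44.954 Mbps × 360 s × 1.06 = 17154.4 Mb
concert recording: 26.384 Mbps × 8100 s × 1.06 = 226533.0 Mb
lecture capture: 4.734 Mbps × 4320 s × 1.06 = 21677.9 Mb
interview recording: 8.594 Mbps × 3660 s × 1.06 = 33341.3 Mb
product demo: 6.704 Mbps × 1680 s × 1.06 = 11938.5 Mb
Total: 310645.2 Mb = 38830.6 MB.
= 38.83 GB.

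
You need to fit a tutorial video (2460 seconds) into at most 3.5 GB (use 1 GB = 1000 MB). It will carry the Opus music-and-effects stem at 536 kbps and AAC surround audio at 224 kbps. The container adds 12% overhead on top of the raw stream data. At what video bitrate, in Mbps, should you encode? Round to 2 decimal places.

9.40 Mbps

Budget: 3.5 GB = 28000.0 Mb.
Stream payload after overhead: 28000.0 / 1.12 = 25000.0 Mb.
Total bitrate budget: 25000.0 Mb / 2460 s = 10.163 Mbps.
Audio total: 536 + 224 = 760 kbps = 0.760 Mbps.
Video: 10.163 − 0.760 = 9.403 Mbps.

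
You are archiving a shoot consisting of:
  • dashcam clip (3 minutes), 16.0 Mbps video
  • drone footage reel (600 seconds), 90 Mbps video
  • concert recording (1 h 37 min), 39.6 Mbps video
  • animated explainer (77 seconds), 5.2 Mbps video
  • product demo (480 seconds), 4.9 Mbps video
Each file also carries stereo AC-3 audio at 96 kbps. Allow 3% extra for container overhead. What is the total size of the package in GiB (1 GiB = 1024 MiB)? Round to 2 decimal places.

Audio: 96 kbps = 0.096 Mbps.
dashcam clip: 16.096 Mbps × 180 s × 1.03 = 2984.2 Mb
drone footage reel: 90.096 Mbps × 600 s × 1.03 = 55679.3 Mb
concert recording: 39.696 Mbps × 5820 s × 1.03 = 237961.6 Mb
animated explainer: 5.296 Mbps × 77 s × 1.03 = 420.0 Mb
product demo: 4.996 Mbps × 480 s × 1.03 = 2470.0 Mb
Total: 299515.2 Mb = 37439.4 MB.
= 34.87 GiB.

34.87 GiB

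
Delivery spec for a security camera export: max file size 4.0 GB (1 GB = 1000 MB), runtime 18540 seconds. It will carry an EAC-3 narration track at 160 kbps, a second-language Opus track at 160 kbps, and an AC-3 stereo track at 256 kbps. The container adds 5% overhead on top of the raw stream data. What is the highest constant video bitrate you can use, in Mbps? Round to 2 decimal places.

1.07 Mbps

Budget: 4.0 GB = 32000.0 Mb.
Stream payload after overhead: 32000.0 / 1.05 = 30476.2 Mb.
Total bitrate budget: 30476.2 Mb / 18540 s = 1.644 Mbps.
Audio total: 160 + 160 + 256 = 576 kbps = 0.576 Mbps.
Video: 1.644 − 0.576 = 1.068 Mbps.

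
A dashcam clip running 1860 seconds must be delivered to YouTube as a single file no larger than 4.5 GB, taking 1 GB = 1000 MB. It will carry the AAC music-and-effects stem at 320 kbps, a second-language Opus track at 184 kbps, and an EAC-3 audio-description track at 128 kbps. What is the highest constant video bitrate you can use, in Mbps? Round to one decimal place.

Budget: 4.5 GB = 36000.0 Mb.
Total bitrate budget: 36000.0 Mb / 1860 s = 19.355 Mbps.
Audio total: 320 + 184 + 128 = 632 kbps = 0.632 Mbps.
Video: 19.355 − 0.632 = 18.723 Mbps.

18.7 Mbps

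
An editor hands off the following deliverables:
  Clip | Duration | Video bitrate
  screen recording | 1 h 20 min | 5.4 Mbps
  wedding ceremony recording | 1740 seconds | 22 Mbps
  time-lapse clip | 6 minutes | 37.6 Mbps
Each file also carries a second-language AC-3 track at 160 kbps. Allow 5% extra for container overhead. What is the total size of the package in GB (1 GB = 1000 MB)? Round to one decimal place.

10.3 GB

Audio: 160 kbps = 0.160 Mbps.
screen recording: 5.560 Mbps × 4800 s × 1.05 = 28022.4 Mb
wedding ceremony recording: 22.160 Mbps × 1740 s × 1.05 = 40486.3 Mb
time-lapse clip: 37.760 Mbps × 360 s × 1.05 = 14273.3 Mb
Total: 82782.0 Mb = 10347.8 MB.
= 10.35 GB.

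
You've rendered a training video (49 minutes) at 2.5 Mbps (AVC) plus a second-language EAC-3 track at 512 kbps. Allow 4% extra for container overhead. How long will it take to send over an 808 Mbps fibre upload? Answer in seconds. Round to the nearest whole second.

11 seconds

49 min = 2940 s
Audio: 512 kbps = 0.512 Mbps.
Total bitrate: 3.012 Mbps.
File: 3.012 Mbps × 2940 s = 8855.3 Mb.
With 4% container overhead: ×1.04. → 9209.5 Mb.
At 808 Mbps: 9209.5 / 808 = 11.4 s ≈ 11.4 seconds.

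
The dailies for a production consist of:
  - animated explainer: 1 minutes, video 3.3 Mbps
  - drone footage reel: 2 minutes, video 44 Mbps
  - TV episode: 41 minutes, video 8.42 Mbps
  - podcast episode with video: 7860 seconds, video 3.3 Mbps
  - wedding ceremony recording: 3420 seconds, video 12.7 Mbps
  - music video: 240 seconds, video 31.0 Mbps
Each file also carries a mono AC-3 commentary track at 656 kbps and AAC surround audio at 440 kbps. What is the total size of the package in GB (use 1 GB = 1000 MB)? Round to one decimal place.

14.8 GB

Audio total: 656 + 440 = 1096 kbps = 1.096 Mbps.
animated explainer: 4.396 Mbps × 60 s = 263.8 Mb
drone footage reel: 45.096 Mbps × 120 s = 5411.5 Mb
TV episode: 9.516 Mbps × 2460 s = 23409.4 Mb
podcast episode with video: 4.396 Mbps × 7860 s = 34552.6 Mb
wedding ceremony recording: 13.796 Mbps × 3420 s = 47182.3 Mb
music video: 32.096 Mbps × 240 s = 7703.0 Mb
Total: 118522.6 Mb = 14815.3 MB.
= 14.82 GB.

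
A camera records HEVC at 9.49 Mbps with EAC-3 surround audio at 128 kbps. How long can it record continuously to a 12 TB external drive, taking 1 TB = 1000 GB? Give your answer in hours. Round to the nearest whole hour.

2773 hours

Audio: 128 kbps = 0.128 Mbps.
Total bitrate: 9.49 + 0.128 = 9.618 Mbps.
Capacity: 12 TB = 96,000,000 Mb.
Recording time: 96,000,000 / 9.618 = 9,981,285 s ≈ 2,773 hours.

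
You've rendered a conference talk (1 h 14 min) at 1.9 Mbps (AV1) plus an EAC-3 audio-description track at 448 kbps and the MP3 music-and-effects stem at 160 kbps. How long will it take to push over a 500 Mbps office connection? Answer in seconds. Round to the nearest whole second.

1 h 14 min = 74 min = 4440 s
Audio total: 448 + 160 = 608 kbps = 0.608 Mbps.
Total bitrate: 2.508 Mbps.
File: 2.508 Mbps × 4440 s = 11135.5 Mb.
At 500 Mbps: 11135.5 / 500 = 22.3 s ≈ 22.3 seconds.

22 seconds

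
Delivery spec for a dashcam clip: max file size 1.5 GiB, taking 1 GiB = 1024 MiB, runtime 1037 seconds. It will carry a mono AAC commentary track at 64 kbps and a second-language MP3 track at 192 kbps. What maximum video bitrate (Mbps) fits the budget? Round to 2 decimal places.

Budget: 1.5 GiB = 12884.9 Mb.
Total bitrate budget: 12884.9 Mb / 1037 s = 12.425 Mbps.
Audio total: 64 + 192 = 256 kbps = 0.256 Mbps.
Video: 12.425 − 0.256 = 12.169 Mbps.

12.17 Mbps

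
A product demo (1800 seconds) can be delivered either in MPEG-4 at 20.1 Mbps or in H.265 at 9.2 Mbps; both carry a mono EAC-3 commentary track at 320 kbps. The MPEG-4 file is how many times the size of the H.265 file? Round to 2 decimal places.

Audio: 320 kbps = 0.320 Mbps.
MPEG-4: 20.420 Mbps × 1800 s = 36756.0 Mb = 4.279 GiB.
H.265: 9.520 Mbps × 1800 s = 17136.0 Mb = 1.995 GiB.
Ratio: 4.279 / 1.995 = 2.145.

2.14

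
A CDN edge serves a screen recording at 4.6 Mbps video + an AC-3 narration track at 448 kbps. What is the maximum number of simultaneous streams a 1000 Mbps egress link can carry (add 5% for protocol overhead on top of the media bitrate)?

Audio: 448 kbps = 0.448 Mbps.
Per-viewer media rate: 5.048 Mbps.
On the wire with 5% overhead: 5.300 Mbps.
1000 Mbps = 1,000 Mbps; 1,000 / 5.300 = 188.67 → 188 viewers.

188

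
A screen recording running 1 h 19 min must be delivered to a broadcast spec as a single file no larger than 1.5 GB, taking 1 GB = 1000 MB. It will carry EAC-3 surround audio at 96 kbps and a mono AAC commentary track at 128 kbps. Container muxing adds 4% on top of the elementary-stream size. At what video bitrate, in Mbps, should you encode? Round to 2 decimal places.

2.21 Mbps

Budget: 1.5 GB = 12000.0 Mb.
Stream payload after overhead: 12000.0 / 1.04 = 11538.5 Mb.
1 h 19 min = 79 min = 4740 s
Total bitrate budget: 11538.5 Mb / 4740 s = 2.434 Mbps.
Audio total: 96 + 128 = 224 kbps = 0.224 Mbps.
Video: 2.434 − 0.224 = 2.210 Mbps.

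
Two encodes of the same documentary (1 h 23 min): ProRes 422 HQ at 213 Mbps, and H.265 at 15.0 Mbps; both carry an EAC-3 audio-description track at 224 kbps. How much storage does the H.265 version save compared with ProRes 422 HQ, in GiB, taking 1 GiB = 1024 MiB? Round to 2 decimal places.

114.79 GiB

1 h 23 min = 83 min = 4980 s
Audio: 224 kbps = 0.224 Mbps.
ProRes 422 HQ: 213.224 Mbps × 4980 s = 1061855.5 Mb = 123.616 GiB.
H.265: 15.224 Mbps × 4980 s = 75815.5 Mb = 8.826 GiB.
Saving: 123.616 − 8.826 = 114.790 GiB.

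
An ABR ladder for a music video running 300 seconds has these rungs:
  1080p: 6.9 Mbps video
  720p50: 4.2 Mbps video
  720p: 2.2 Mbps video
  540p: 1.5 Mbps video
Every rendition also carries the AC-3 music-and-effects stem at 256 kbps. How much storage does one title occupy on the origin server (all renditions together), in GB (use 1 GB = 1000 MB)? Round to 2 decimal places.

Audio: 256 kbps = 0.256 Mbps.
Sum of rendition bitrates: (6.9+0.256) + (4.2+0.256) + (2.2+0.256) + (1.5+0.256) = 15.824 Mbps.
× 300 s = 4,747 Mb = 593.4 MB = 0.5934 GB.

0.59 GB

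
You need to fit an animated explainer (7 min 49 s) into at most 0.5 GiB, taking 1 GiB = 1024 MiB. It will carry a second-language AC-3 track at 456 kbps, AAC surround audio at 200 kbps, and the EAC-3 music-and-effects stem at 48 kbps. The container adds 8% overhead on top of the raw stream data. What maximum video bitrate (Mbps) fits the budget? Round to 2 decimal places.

Budget: 0.5 GiB = 4295.0 Mb.
Stream payload after overhead: 4295.0 / 1.08 = 3976.8 Mb.
7 min 49 s = 469 s
Total bitrate budget: 3976.8 Mb / 469 s = 8.479 Mbps.
Audio total: 456 + 200 + 48 = 704 kbps = 0.704 Mbps.
Video: 8.479 − 0.704 = 7.775 Mbps.

7.78 Mbps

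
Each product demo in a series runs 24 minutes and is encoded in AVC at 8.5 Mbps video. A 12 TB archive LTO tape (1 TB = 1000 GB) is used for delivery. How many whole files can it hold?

24 min = 1440 s
Per item: 8.500 Mbps × 1440 s = 12,240 Mb = 1,530 MB.
Capacity: 12 TB = 96,000,000 Mb; 7843.14 items → 7843 complete.

7843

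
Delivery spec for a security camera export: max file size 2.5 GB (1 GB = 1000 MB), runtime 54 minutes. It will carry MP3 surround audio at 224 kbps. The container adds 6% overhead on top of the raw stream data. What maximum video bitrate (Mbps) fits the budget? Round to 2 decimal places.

Budget: 2.5 GB = 20000.0 Mb.
Stream payload after overhead: 20000.0 / 1.06 = 18867.9 Mb.
54 min = 3240 s
Total bitrate budget: 18867.9 Mb / 3240 s = 5.823 Mbps.
Audio: 224 kbps = 0.224 Mbps.
Video: 5.823 − 0.224 = 5.599 Mbps.

5.60 Mbps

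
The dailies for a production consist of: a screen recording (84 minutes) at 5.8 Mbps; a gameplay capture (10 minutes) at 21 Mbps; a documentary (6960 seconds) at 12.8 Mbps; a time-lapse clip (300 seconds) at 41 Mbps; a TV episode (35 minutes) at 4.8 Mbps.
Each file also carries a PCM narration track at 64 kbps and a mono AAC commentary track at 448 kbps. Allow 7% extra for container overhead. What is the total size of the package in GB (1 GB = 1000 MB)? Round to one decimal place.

21.5 GB

Audio total: 64 + 448 = 512 kbps = 0.512 Mbps.
screen recording: 6.312 Mbps × 5040 s × 1.07 = 34039.4 Mb
gameplay capture: 21.512 Mbps × 600 s × 1.07 = 13810.7 Mb
documentary: 13.312 Mbps × 6960 s × 1.07 = 99137.1 Mb
time-lapse clip: 41.512 Mbps × 300 s × 1.07 = 13325.4 Mb
TV episode: 5.312 Mbps × 2100 s × 1.07 = 11936.1 Mb
Total: 172248.6 Mb = 21531.1 MB.
= 21.53 GB.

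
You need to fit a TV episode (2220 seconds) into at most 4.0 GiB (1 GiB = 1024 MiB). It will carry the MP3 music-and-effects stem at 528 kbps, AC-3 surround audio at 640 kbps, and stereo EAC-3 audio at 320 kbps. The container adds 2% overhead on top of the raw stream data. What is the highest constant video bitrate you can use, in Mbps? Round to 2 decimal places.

Budget: 4.0 GiB = 34359.7 Mb.
Stream payload after overhead: 34359.7 / 1.02 = 33686.0 Mb.
Total bitrate budget: 33686.0 Mb / 2220 s = 15.174 Mbps.
Audio total: 528 + 640 + 320 = 1488 kbps = 1.488 Mbps.
Video: 15.174 − 1.488 = 13.686 Mbps.

13.69 Mbps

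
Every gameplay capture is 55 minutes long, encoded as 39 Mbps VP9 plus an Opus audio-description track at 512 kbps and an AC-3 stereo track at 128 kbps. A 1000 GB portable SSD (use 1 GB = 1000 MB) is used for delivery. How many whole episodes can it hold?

55 min = 3300 s
Audio total: 512 + 128 = 640 kbps = 0.640 Mbps.
Total bitrate: 39.640 Mbps.
Per item: 39.640 Mbps × 3300 s = 130,812 Mb = 16,352 MB.
Capacity: 1000 GB = 8,000,000 Mb; 61.16 items → 61 complete.

61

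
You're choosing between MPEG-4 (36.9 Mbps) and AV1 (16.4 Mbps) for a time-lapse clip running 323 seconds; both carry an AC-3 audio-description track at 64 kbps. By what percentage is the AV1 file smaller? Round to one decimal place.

55.5%

Audio: 64 kbps = 0.064 Mbps.
MPEG-4: 36.964 Mbps × 323 s = 11939.4 Mb = 1.492 GB.
AV1: 16.464 Mbps × 323 s = 5317.9 Mb = 0.665 GB.
Reduction: (1 − 0.665/1.492) × 100 = 55.46%.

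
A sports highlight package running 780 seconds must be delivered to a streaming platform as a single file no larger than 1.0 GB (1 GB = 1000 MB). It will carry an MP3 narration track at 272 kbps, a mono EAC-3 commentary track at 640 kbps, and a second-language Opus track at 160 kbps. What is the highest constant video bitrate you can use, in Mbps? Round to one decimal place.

9.2 Mbps

Budget: 1.0 GB = 8000.0 Mb.
Total bitrate budget: 8000.0 Mb / 780 s = 10.256 Mbps.
Audio total: 272 + 640 + 160 = 1072 kbps = 1.072 Mbps.
Video: 10.256 − 1.072 = 9.184 Mbps.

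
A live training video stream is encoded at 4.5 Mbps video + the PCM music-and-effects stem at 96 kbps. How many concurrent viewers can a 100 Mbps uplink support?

21

Audio: 96 kbps = 0.096 Mbps.
Per-viewer media rate: 4.596 Mbps.
100 Mbps = 100.0 Mbps; 100.0 / 4.596 = 21.76 → 21 viewers.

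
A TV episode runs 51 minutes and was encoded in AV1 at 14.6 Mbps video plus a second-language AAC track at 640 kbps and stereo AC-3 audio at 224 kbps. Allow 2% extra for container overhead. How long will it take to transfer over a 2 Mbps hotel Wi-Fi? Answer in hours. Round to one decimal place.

6.7 hours

51 min = 3060 s
Audio total: 640 + 224 = 864 kbps = 0.864 Mbps.
Total bitrate: 15.464 Mbps.
File: 15.464 Mbps × 3060 s = 47319.8 Mb.
With 2% container overhead: ×1.02. → 48266.2 Mb.
At 2 Mbps: 48266.2 / 2 = 24133.1 s ≈ 6.7 hours.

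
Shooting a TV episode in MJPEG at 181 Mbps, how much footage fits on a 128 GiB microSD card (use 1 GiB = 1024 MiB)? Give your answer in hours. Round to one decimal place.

1.7 hours

Capacity: 128 GiB = 1,099,512 Mb.
Recording time: 1,099,512 / 181.000 = 6,075 s ≈ 1.69 hours.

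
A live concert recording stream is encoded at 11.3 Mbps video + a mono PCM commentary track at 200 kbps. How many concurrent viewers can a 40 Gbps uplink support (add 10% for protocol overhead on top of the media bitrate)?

Audio: 200 kbps = 0.200 Mbps.
Per-viewer media rate: 11.500 Mbps.
On the wire with 10% overhead: 12.650 Mbps.
40 Gbps = 40,000 Mbps; 40,000 / 12.650 = 3162.06 → 3162 viewers.

3162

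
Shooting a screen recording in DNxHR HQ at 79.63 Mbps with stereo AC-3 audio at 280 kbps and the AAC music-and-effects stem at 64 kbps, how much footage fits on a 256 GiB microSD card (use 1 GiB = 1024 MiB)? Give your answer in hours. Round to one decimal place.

Audio total: 280 + 64 = 344 kbps = 0.344 Mbps.
Total bitrate: 79.63 + 0.344 = 79.974 Mbps.
Capacity: 256 GiB = 2,199,023 Mb.
Recording time: 2,199,023 / 79.974 = 27,497 s ≈ 7.64 hours.

7.6 hours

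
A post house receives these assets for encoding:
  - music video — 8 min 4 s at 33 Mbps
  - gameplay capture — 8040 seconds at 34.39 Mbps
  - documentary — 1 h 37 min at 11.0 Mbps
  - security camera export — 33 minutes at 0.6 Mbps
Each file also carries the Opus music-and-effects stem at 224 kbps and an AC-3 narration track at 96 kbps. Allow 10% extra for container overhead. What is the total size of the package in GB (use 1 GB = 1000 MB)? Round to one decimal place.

49.9 GB

Audio total: 224 + 96 = 320 kbps = 0.320 Mbps.
music video: 33.320 Mbps × 484 s × 1.10 = 17739.6 Mb
gameplay capture: 34.710 Mbps × 8040 s × 1.10 = 306975.2 Mb
documentary: 11.320 Mbps × 5820 s × 1.10 = 72470.6 Mb
security camera export: 0.920 Mbps × 1980 s × 1.10 = 2003.8 Mb
Total: 399189.2 Mb = 49898.7 MB.
= 49.90 GB.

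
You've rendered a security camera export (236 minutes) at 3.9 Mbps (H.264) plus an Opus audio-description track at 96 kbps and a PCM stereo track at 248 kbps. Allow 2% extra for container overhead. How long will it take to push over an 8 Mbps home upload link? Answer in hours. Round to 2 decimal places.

2.13 hours

236 min = 14160 s
Audio total: 96 + 248 = 344 kbps = 0.344 Mbps.
Total bitrate: 4.244 Mbps.
File: 4.244 Mbps × 14160 s = 60095.0 Mb.
With 2% container overhead: ×1.02. → 61296.9 Mb.
At 8 Mbps: 61296.9 / 8 = 7662.1 s ≈ 2.13 hours.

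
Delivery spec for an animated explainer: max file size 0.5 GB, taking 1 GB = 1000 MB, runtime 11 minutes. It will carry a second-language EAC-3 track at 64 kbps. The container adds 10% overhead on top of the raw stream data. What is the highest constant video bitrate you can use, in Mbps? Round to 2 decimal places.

Budget: 0.5 GB = 4000.0 Mb.
Stream payload after overhead: 4000.0 / 1.10 = 3636.4 Mb.
11 min = 660 s
Total bitrate budget: 3636.4 Mb / 660 s = 5.510 Mbps.
Audio: 64 kbps = 0.064 Mbps.
Video: 5.510 − 0.064 = 5.446 Mbps.

5.45 Mbps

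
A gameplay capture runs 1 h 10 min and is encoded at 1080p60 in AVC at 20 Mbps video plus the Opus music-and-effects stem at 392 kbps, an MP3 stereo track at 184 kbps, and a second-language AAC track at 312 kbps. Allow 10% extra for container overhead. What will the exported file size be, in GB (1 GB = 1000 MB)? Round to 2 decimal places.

1 h 10 min = 70 min = 4200 s
Audio total: 392 + 184 + 312 = 888 kbps = 0.888 Mbps.
Total bitrate: 20 + 0.888 = 20.888 Mbps.
Stream data: 20.888 Mbps × 4200 s = 87729.6 Mb.
With 10% container overhead: ×1.10.
96,503 Mb ÷ 8 = 12,063 MB → 12.06 GB.

12.06 GB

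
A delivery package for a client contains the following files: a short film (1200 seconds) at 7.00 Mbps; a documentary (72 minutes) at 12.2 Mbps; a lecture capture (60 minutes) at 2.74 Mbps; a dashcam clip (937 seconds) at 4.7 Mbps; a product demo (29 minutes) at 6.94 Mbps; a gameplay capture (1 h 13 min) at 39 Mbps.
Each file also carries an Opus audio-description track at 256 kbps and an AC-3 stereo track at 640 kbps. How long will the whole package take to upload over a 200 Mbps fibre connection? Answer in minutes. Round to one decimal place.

22.7 minutes

Audio total: 256 + 640 = 896 kbps = 0.896 Mbps.
short film: 7.896 Mbps × 1200 s = 9475.2 Mb
documentary: 13.096 Mbps × 4320 s = 56574.7 Mb
lecture capture: 3.636 Mbps × 3600 s = 13089.6 Mb
dashcam clip: 5.596 Mbps × 937 s = 5243.5 Mb
product demo: 7.836 Mbps × 1740 s = 13634.6 Mb
gameplay capture: 39.896 Mbps × 4380 s = 174744.5 Mb
Total: 272762.1 Mb = 34095.3 MB.
At 200 Mbps: 272762.1 / 200 = 1364 s ≈ 22.7 minutes.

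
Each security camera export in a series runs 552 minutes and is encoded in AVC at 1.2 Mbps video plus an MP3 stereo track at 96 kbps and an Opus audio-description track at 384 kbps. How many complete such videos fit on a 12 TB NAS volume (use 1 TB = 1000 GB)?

1725

552 min = 33120 s
Audio total: 96 + 384 = 480 kbps = 0.480 Mbps.
Total bitrate: 1.680 Mbps.
Per item: 1.680 Mbps × 33120 s = 55,642 Mb = 6,955 MB.
Capacity: 12 TB = 96,000,000 Mb; 1725.33 items → 1725 complete.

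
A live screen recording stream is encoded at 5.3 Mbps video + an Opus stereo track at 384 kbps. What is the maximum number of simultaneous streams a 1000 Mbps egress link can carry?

175

Audio: 384 kbps = 0.384 Mbps.
Per-viewer media rate: 5.684 Mbps.
1000 Mbps = 1,000 Mbps; 1,000 / 5.684 = 175.93 → 175 viewers.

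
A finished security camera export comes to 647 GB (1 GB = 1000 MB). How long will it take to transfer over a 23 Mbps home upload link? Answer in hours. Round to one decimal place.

File: 647 GB = 5176000.0 Mb.
At 23 Mbps: 5176000.0 / 23 = 225043.5 s ≈ 62.5 hours.

62.5 hours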